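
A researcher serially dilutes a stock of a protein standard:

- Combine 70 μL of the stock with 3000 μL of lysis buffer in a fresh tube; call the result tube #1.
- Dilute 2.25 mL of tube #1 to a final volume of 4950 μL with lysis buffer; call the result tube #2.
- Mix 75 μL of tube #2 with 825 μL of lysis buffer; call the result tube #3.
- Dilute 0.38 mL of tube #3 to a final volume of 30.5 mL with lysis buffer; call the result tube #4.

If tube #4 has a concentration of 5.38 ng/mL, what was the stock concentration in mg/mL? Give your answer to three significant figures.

0.500 mg/mL

Step 1: 70 μL + 3000 μL = 3070 μL total → factor 3070/70 = 43.857
Step 2: 2.25 mL brought to 4950 μL → factor 4.95/2.25 = 2.2
Step 3: 75 μL + 825 μL = 900 μL total → factor 900/75 = 12
Step 4: 0.38 mL brought to 30.5 mL → factor 30.5/0.38 = 80.263
Overall dilution factor = 43.857 × 2.2 × 12 × 80.263 = 92931
Stock = 5.38 ng/mL × 92931 = 5.000 × 10^5 ng/mL = 0.500 mg/mL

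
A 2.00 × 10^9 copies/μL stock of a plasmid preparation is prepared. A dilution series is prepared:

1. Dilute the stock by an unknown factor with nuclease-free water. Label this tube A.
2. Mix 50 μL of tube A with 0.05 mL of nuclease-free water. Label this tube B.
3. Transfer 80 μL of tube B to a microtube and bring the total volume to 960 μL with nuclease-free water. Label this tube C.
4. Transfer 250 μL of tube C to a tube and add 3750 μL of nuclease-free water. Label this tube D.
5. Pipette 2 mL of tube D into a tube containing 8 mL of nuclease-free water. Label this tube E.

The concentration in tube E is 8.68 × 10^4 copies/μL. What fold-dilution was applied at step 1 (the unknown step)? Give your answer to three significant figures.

12.0-fold

Step 1: unknown factor x
Step 2: 50 μL + 0.05 mL = 100 μL total → factor 100/50 = 2
Step 3: 80 μL brought to 960 μL → factor 960/80 = 12
Step 4: 250 μL + 3750 μL = 4000 μL total → factor 4000/250 = 16
Step 5: 2 mL + 8 mL = 10 mL total → factor 10/2 = 5
Product of known-step factors = 1920
Overall factor = 2.00 × 10^9 copies/μL / (8.68 × 10^4 copies/μL) = 23041
x = 23041 / 1920 = 12.0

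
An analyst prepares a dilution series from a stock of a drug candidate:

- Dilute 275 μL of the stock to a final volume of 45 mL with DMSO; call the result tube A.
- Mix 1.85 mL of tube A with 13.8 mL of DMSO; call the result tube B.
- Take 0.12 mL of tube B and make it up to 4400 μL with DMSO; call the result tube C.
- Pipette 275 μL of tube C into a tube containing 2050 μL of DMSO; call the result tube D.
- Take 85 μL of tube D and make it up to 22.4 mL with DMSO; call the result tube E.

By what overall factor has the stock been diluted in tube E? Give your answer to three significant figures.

1.13 × 10^8

Step 1: 275 μL brought to 45 mL → factor 45000/275 = 163.64
Step 2: 1.85 mL + 13.8 mL = 15.65 mL total → factor 15.65/1.85 = 8.4595
Step 3: 0.12 mL brought to 4400 μL → factor 4.4/0.12 = 36.667
Step 4: 275 μL + 2050 μL = 2325 μL total → factor 2325/275 = 8.4545
Step 5: 85 μL brought to 22.4 mL → factor 22400/85 = 263.53
Overall dilution factor = 163.64 × 8.4595 × 36.667 × 8.4545 × 263.53 = 1.1309 × 10^8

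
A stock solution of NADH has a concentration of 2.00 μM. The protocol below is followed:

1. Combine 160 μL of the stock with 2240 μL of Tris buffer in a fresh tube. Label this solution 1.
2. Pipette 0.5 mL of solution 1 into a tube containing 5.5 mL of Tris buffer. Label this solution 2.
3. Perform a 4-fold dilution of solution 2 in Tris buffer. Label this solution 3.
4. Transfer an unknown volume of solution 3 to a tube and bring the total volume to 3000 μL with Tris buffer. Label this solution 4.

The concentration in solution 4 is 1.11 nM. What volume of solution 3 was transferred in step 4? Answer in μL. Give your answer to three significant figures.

Step 1: 160 μL + 2240 μL = 2400 μL total → factor 2400/160 = 15
Step 2: 0.5 mL + 5.5 mL = 6 mL total → factor 6/0.5 = 12
Step 3: 4-fold → factor 4
Step 4: v brought to 3000 μL → factor = 3000 μL/v
Product of known-step factors = 720
Overall factor = 2.00 μM / (1.11 nM) = 1801.8
Step-4 factor = 1801.8 / 720 = 2.5025
v = 3000 μL / 2.5025 = 1.20 × 10^3 μL

1.20 × 10^3 μL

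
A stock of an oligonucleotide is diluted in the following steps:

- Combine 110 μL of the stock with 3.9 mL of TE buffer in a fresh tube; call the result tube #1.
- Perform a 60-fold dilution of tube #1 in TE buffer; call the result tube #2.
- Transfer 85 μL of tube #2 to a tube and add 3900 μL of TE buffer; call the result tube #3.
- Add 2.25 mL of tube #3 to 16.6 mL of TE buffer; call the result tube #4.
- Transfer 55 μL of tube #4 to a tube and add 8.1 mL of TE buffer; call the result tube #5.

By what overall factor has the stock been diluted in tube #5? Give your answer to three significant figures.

Step 1: 110 μL + 3.9 mL = 4010 μL total → factor 4010/110 = 36.455
Step 2: 60-fold → factor 60
Step 3: 85 μL + 3900 μL = 3985 μL total → factor 3985/85 = 46.882
Step 4: 2.25 mL + 16.6 mL = 18.85 mL total → factor 18.85/2.25 = 8.3778
Step 5: 55 μL + 8.1 mL = 8155 μL total → factor 8155/55 = 148.27
Overall dilution factor = 36.455 × 60 × 46.882 × 8.3778 × 148.27 = 1.2738 × 10^8

1.27 × 10^8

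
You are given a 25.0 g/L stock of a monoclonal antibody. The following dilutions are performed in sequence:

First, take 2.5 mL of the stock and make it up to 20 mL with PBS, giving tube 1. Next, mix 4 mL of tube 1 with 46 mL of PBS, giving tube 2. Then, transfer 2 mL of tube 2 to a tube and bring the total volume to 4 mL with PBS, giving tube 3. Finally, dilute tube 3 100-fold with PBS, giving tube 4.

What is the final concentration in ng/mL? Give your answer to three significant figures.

1.25 × 10^3 ng/mL

Step 1: 2.5 mL brought to 20 mL → factor 20/2.5 = 8
Step 2: 4 mL + 46 mL = 50 mL total → factor 50/4 = 12.5
Step 3: 2 mL brought to 4 mL → factor 4/2 = 2
Step 4: 100-fold → factor 100
Overall dilution factor = 8 × 12.5 × 2 × 100 = 20000
Final = 25.0 g/L / 20000 = 0.001250 g/L = 1.25 × 10^3 ng/mL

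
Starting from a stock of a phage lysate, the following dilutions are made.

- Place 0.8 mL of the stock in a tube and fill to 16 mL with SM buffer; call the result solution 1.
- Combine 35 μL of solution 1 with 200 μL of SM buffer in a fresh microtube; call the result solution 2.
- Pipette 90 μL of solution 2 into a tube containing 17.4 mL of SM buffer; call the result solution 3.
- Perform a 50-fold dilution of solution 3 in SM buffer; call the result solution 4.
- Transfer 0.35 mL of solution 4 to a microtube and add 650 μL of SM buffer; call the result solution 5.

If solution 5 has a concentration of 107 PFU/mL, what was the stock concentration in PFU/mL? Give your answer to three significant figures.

Step 1: 0.8 mL brought to 16 mL → factor 16/0.8 = 20
Step 2: 35 μL + 200 μL = 235 μL total → factor 235/35 = 6.7143
Step 3: 90 μL + 17.4 mL = 17490 μL total → factor 17490/90 = 194.33
Step 4: 50-fold → factor 50
Step 5: 0.35 mL + 650 μL = 1 mL total → factor 1/0.35 = 2.8571
Overall dilution factor = 20 × 6.7143 × 194.33 × 50 × 2.8571 = 3.728 × 10^6
Stock = 107 PFU/mL × 3.728 × 10^6 = 3.99 × 10^8 PFU/mL

3.99 × 10^8 PFU/mL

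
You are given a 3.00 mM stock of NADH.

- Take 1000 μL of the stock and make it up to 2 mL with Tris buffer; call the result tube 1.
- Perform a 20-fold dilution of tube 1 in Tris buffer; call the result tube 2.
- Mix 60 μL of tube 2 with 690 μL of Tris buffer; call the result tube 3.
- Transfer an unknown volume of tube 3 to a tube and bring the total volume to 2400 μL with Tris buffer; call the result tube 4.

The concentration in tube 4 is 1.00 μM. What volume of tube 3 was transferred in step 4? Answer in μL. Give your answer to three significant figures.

400 μL

Step 1: 1000 μL brought to 2 mL → factor 2000/1000 = 2
Step 2: 20-fold → factor 20
Step 3: 60 μL + 690 μL = 750 μL total → factor 750/60 = 12.5
Step 4: v brought to 2400 μL → factor = 2400 μL/v
Product of known-step factors = 500
Overall factor = 3.00 mM / (1.00 μM) = 3000
Step-4 factor = 3000 / 500 = 6
v = 2400 μL / 6 = 400 μL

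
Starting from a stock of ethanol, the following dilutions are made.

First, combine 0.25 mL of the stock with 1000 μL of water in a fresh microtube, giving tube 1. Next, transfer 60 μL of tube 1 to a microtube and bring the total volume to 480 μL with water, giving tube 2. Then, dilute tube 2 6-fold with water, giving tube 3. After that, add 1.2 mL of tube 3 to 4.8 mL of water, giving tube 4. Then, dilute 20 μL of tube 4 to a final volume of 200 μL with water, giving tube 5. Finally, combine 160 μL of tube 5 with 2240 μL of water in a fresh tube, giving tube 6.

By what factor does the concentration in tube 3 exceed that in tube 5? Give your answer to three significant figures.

50.0

Step 1: 0.25 mL + 1000 μL = 1.25 mL total → factor 1.25/0.25 = 5
Step 2: 60 μL brought to 480 μL → factor 480/60 = 8
Step 3: 6-fold → factor 6
Step 4: 1.2 mL + 4.8 mL = 6 mL total → factor 6/1.2 = 5
Step 5: 20 μL brought to 200 μL → factor 200/20 = 10
Dilution factor to tube 3 = 240; to tube 5 = 12000
[tube 3]/[tube 5] = (factor to tube 5)/(factor to tube 3) = 12000/240 = 50.0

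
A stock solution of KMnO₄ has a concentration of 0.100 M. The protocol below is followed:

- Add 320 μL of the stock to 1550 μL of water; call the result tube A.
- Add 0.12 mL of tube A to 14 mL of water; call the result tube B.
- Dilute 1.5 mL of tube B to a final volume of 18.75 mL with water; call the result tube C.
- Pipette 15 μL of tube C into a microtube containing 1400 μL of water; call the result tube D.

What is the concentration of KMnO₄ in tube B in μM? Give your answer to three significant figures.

Step 1: 320 μL + 1550 μL = 1870 μL total → factor 1870/320 = 5.8438
Step 2: 0.12 mL + 14 mL = 14.12 mL total → factor 14.12/0.12 = 117.67
Dilution factor through tube B = 5.8438 × 117.67 = 687.61
[tube B] = 0.100 M / 687.61 = 0.0001454 M = 145 μM

145 μM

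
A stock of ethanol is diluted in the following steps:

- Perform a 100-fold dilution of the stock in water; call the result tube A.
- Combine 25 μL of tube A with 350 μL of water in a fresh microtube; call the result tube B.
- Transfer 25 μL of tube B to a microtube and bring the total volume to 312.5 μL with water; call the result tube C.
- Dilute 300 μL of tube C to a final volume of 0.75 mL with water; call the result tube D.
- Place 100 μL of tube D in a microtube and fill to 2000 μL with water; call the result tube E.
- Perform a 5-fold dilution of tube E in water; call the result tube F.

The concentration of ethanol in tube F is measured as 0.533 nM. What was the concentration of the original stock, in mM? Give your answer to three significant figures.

Step 1: 100-fold → factor 100
Step 2: 25 μL + 350 μL = 375 μL total → factor 375/25 = 15
Step 3: 25 μL brought to 312.5 μL → factor 312.5/25 = 12.5
Step 4: 300 μL brought to 0.75 mL → factor 750/300 = 2.5
Step 5: 100 μL brought to 2000 μL → factor 2000/100 = 20
Step 6: 5-fold → factor 5
Overall dilution factor = 100 × 15 × 12.5 × 2.5 × 20 × 5 = 4.6875 × 10^6
Stock = 0.533 nM × 4.6875 × 10^6 = 2.498 × 10^6 nM = 2.50 mM

2.50 mM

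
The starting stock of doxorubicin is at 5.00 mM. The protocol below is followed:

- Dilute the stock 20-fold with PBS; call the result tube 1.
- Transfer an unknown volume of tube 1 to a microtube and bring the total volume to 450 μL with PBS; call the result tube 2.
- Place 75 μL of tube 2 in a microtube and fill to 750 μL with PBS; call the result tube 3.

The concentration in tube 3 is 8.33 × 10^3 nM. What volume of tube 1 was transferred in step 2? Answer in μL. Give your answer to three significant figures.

Step 1: 20-fold → factor 20
Step 2: v brought to 450 μL → factor = 450 μL/v
Step 3: 75 μL brought to 750 μL → factor 750/75 = 10
Product of known-step factors = 200
Overall factor = 5.00 mM / (8.33 × 10^3 nM) = 600.24
Step-2 factor = 600.24 / 200 = 3.0012
v = 450 μL / 3.0012 = 150 μL

150 μL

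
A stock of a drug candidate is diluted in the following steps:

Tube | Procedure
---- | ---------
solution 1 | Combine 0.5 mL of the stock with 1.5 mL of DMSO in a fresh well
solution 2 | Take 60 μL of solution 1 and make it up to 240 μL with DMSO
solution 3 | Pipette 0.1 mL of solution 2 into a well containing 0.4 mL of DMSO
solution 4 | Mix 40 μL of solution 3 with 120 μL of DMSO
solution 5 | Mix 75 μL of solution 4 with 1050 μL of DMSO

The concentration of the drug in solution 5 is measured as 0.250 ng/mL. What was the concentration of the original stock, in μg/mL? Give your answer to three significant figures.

Step 1: 0.5 mL + 1.5 mL = 2 mL total → factor 2/0.5 = 4
Step 2: 60 μL brought to 240 μL → factor 240/60 = 4
Step 3: 0.1 mL + 0.4 mL = 0.5 mL total → factor 0.5/0.1 = 5
Step 4: 40 μL + 120 μL = 160 μL total → factor 160/40 = 4
Step 5: 75 μL + 1050 μL = 1125 μL total → factor 1125/75 = 15
Overall dilution factor = 4 × 4 × 5 × 4 × 15 = 4800
Stock = 0.250 ng/mL × 4800 = 1200 ng/mL = 1.20 μg/mL

1.20 μg/mL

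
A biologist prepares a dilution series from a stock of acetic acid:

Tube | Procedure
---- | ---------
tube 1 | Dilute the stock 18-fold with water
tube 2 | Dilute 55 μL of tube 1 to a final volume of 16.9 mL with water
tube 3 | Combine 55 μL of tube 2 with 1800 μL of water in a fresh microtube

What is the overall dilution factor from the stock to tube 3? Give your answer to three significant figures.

Step 1: 18-fold → factor 18
Step 2: 55 μL brought to 16.9 mL → factor 16900/55 = 307.27
Step 3: 55 μL + 1800 μL = 1855 μL total → factor 1855/55 = 33.727
Overall dilution factor = 18 × 307.27 × 33.727 = 1.8654 × 10^5

1.87 × 10^5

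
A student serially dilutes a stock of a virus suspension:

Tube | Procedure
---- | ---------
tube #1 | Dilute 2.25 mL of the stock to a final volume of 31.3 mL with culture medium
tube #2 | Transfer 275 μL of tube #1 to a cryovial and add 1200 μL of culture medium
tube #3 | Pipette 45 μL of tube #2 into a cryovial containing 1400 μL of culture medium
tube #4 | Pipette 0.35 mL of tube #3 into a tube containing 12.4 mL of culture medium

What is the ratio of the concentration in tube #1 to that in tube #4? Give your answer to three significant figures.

6.27 × 10^3

Step 1: 2.25 mL brought to 31.3 mL → factor 31.3/2.25 = 13.911
Step 2: 275 μL + 1200 μL = 1475 μL total → factor 1475/275 = 5.3636
Step 3: 45 μL + 1400 μL = 1445 μL total → factor 1445/45 = 32.111
Step 4: 0.35 mL + 12.4 mL = 12.75 mL total → factor 12.75/0.35 = 36.429
Dilution factor to tube #1 = 13.911; to tube #4 = 87281
[tube #1]/[tube #4] = (factor to tube #4)/(factor to tube #1) = 87281/13.911 = 6.27 × 10^3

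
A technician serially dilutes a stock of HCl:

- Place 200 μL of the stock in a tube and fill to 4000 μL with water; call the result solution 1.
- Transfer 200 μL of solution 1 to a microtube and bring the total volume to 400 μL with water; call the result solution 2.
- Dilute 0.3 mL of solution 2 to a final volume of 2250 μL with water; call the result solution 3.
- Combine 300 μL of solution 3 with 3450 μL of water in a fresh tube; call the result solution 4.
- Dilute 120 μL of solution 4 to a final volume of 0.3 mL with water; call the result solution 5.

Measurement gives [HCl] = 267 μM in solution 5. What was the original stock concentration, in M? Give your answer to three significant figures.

Step 1: 200 μL brought to 4000 μL → factor 4000/200 = 20
Step 2: 200 μL brought to 400 μL → factor 400/200 = 2
Step 3: 0.3 mL brought to 2250 μL → factor 2.25/0.3 = 7.5
Step 4: 300 μL + 3450 μL = 3750 μL total → factor 3750/300 = 12.5
Step 5: 120 μL brought to 0.3 mL → factor 300/120 = 2.5
Overall dilution factor = 20 × 2 × 7.5 × 12.5 × 2.5 = 9375
Stock = 267 μM × 9375 = 2.503 × 10^6 μM = 2.50 M

2.50 M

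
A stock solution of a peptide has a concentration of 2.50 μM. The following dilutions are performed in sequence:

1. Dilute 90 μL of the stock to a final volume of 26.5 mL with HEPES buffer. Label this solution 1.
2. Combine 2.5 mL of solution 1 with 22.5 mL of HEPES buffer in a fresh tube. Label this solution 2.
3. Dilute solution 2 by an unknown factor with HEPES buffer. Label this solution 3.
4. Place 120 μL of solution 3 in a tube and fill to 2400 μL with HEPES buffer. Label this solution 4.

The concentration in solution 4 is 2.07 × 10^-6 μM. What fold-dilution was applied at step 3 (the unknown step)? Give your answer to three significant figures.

Step 1: 90 μL brought to 26.5 mL → factor 26500/90 = 294.44
Step 2: 2.5 mL + 22.5 mL = 25 mL total → factor 25/2.5 = 10
Step 3: unknown factor x
Step 4: 120 μL brought to 2400 μL → factor 2400/120 = 20
Product of known-step factors = 58889
Overall factor = 2.50 μM / (2.07 × 10^-6 μM) = 1.2077 × 10^6
x = 1.2077 × 10^6 / 58889 = 20.5

20.5-fold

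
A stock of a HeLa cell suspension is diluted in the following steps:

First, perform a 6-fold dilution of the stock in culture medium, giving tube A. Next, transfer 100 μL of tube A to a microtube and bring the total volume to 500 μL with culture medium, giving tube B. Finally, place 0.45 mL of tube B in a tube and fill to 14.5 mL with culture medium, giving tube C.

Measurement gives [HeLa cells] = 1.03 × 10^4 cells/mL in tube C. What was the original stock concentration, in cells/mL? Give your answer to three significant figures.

Step 1: 6-fold → factor 6
Step 2: 100 μL brought to 500 μL → factor 500/100 = 5
Step 3: 0.45 mL brought to 14.5 mL → factor 14.5/0.45 = 32.222
Overall dilution factor = 6 × 5 × 32.222 = 966.67
Stock = 1.03 × 10^4 cells/mL × 966.67 = 9.96 × 10^6 cells/mL

9.96 × 10^6 cells/mL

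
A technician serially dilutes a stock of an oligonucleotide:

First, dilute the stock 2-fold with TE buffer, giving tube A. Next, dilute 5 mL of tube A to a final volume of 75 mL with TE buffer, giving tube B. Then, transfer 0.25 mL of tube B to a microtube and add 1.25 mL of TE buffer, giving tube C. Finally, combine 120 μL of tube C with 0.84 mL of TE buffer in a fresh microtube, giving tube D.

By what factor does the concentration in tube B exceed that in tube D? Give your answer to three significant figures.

48.0

Step 1: 2-fold → factor 2
Step 2: 5 mL brought to 75 mL → factor 75/5 = 15
Step 3: 0.25 mL + 1.25 mL = 1.5 mL total → factor 1.5/0.25 = 6
Step 4: 120 μL + 0.84 mL = 960 μL total → factor 960/120 = 8
Dilution factor to tube B = 30; to tube D = 1440
[tube B]/[tube D] = (factor to tube D)/(factor to tube B) = 1440/30 = 48.0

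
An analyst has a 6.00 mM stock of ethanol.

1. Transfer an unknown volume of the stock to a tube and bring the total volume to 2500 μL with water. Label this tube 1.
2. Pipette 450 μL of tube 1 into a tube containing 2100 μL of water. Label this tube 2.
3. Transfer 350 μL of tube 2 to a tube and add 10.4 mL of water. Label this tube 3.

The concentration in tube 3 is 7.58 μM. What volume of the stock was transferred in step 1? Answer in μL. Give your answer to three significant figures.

Step 1: v brought to 2500 μL → factor = 2500 μL/v
Step 2: 450 μL + 2100 μL = 2550 μL total → factor 2550/450 = 5.6667
Step 3: 350 μL + 10.4 mL = 10750 μL total → factor 10750/350 = 30.714
Product of known-step factors = 174.05
Overall factor = 6.00 mM / (7.58 μM) = 791.56
Step-1 factor = 791.56 / 174.05 = 4.5479
v = 2500 μL / 4.5479 = 550 μL

550 μL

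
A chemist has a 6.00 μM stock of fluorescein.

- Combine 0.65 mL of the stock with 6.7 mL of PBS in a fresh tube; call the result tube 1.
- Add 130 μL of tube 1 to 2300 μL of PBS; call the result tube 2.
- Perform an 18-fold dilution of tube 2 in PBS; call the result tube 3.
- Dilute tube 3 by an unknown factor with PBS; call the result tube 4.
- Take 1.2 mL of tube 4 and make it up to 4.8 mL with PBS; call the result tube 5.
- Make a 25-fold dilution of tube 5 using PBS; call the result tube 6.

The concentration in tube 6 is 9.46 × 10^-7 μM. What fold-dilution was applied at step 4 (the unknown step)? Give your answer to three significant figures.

16.7-fold

Step 1: 0.65 mL + 6.7 mL = 7.35 mL total → factor 7.35/0.65 = 11.308
Step 2: 130 μL + 2300 μL = 2430 μL total → factor 2430/130 = 18.692
Step 3: 18-fold → factor 18
Step 4: unknown factor x
Step 5: 1.2 mL brought to 4.8 mL → factor 4.8/1.2 = 4
Step 6: 25-fold → factor 25
Product of known-step factors = 3.8046 × 10^5
Overall factor = 6.00 μM / (9.46 × 10^-7 μM) = 6.3425 × 10^6
x = 6.3425 × 10^6 / 3.8046 × 10^5 = 16.7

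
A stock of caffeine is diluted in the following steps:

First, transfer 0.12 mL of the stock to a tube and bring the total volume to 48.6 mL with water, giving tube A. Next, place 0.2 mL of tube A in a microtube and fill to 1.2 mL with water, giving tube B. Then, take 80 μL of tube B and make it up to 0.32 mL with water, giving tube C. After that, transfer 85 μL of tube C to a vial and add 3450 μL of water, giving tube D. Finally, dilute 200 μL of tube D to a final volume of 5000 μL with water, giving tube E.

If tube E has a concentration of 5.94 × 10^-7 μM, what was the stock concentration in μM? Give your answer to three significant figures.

Step 1: 0.12 mL brought to 48.6 mL → factor 48.6/0.12 = 405
Step 2: 0.2 mL brought to 1.2 mL → factor 1.2/0.2 = 6
Step 3: 80 μL brought to 0.32 mL → factor 320/80 = 4
Step 4: 85 μL + 3450 μL = 3535 μL total → factor 3535/85 = 41.588
Step 5: 200 μL brought to 5000 μL → factor 5000/200 = 25
Overall dilution factor = 405 × 6 × 4 × 41.588 × 25 = 1.0106 × 10^7
Stock = 5.94 × 10^-7 μM × 1.0106 × 10^7 = 6.00 μM

6.00 μM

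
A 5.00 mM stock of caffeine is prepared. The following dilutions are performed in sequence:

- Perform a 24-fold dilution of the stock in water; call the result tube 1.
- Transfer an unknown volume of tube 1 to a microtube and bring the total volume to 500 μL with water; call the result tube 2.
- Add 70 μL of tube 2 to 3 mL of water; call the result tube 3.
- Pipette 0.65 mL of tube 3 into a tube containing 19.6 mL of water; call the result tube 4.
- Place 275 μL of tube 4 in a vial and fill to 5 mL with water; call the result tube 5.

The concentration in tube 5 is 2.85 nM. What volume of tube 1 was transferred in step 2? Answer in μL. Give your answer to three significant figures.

170 μL

Step 1: 24-fold → factor 24
Step 2: v brought to 500 μL → factor = 500 μL/v
Step 3: 70 μL + 3 mL = 3070 μL total → factor 3070/70 = 43.857
Step 4: 0.65 mL + 19.6 mL = 20.25 mL total → factor 20.25/0.65 = 31.154
Step 5: 275 μL brought to 5 mL → factor 5000/275 = 18.182
Product of known-step factors = 5.9621 × 10^5
Overall factor = 5.00 mM / (2.85 nM) = 1.7544 × 10^6
Step-2 factor = 1.7544 × 10^6 / 5.9621 × 10^5 = 2.9426
v = 500 μL / 2.9426 = 170 μL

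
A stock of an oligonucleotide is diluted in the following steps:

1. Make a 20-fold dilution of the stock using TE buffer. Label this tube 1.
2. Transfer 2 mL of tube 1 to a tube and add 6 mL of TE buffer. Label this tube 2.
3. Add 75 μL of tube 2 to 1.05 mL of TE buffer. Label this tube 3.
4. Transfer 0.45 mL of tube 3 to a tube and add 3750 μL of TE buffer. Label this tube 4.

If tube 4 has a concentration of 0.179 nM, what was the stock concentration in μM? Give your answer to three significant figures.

Step 1: 20-fold → factor 20
Step 2: 2 mL + 6 mL = 8 mL total → factor 8/2 = 4
Step 3: 75 μL + 1.05 mL = 1125 μL total → factor 1125/75 = 15
Step 4: 0.45 mL + 3750 μL = 4.2 mL total → factor 4.2/0.45 = 9.3333
Overall dilution factor = 20 × 4 × 15 × 9.3333 = 11200
Stock = 0.179 nM × 11200 = 2005 nM = 2.00 μM

2.00 μM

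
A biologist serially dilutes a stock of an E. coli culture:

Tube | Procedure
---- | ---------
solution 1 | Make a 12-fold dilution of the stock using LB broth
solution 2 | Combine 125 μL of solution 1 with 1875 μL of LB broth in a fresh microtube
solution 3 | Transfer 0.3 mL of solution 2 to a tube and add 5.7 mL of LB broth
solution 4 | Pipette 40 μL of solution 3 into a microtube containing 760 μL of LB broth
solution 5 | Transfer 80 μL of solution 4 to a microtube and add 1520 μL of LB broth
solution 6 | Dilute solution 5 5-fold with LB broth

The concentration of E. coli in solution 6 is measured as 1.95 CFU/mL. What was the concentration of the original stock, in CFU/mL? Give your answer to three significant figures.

Step 1: 12-fold → factor 12
Step 2: 125 μL + 1875 μL = 2000 μL total → factor 2000/125 = 16
Step 3: 0.3 mL + 5.7 mL = 6 mL total → factor 6/0.3 = 20
Step 4: 40 μL + 760 μL = 800 μL total → factor 800/40 = 20
Step 5: 80 μL + 1520 μL = 1600 μL total → factor 1600/80 = 20
Step 6: 5-fold → factor 5
Overall dilution factor = 12 × 16 × 20 × 20 × 20 × 5 = 7.68 × 10^6
Stock = 1.95 CFU/mL × 7.68 × 10^6 = 1.50 × 10^7 CFU/mL

1.50 × 10^7 CFU/mL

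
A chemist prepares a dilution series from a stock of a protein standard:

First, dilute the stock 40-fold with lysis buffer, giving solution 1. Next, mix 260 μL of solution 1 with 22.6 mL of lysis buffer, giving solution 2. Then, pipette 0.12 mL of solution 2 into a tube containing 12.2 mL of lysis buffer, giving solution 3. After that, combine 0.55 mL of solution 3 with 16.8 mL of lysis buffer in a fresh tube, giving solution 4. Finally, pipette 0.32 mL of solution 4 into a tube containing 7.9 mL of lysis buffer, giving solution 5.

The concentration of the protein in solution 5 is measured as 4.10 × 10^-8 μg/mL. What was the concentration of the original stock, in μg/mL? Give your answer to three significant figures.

Step 1: 40-fold → factor 40
Step 2: 260 μL + 22.6 mL = 22860 μL total → factor 22860/260 = 87.923
Step 3: 0.12 mL + 12.2 mL = 12.32 mL total → factor 12.32/0.12 = 102.67
Step 4: 0.55 mL + 16.8 mL = 17.35 mL total → factor 17.35/0.55 = 31.545
Step 5: 0.32 mL + 7.9 mL = 8.22 mL total → factor 8.22/0.32 = 25.688
Overall dilution factor = 40 × 87.923 × 102.67 × 31.545 × 25.688 = 2.9258 × 10^8
Stock = 4.10 × 10^-8 μg/mL × 2.9258 × 10^8 = 12.0 μg/mL

12.0 μg/mL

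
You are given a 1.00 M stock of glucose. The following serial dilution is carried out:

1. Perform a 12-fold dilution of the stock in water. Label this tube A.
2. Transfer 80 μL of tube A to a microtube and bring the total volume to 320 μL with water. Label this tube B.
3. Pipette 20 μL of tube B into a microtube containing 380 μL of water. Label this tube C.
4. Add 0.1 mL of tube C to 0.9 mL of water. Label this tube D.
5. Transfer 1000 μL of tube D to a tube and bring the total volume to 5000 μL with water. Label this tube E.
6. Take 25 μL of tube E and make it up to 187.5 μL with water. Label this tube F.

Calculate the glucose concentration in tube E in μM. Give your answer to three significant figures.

20.8 μM

Step 1: 12-fold → factor 12
Step 2: 80 μL brought to 320 μL → factor 320/80 = 4
Step 3: 20 μL + 380 μL = 400 μL total → factor 400/20 = 20
Step 4: 0.1 mL + 0.9 mL = 1 mL total → factor 1/0.1 = 10
Step 5: 1000 μL brought to 5000 μL → factor 5000/1000 = 5
Dilution factor through tube E = 12 × 4 × 20 × 10 × 5 = 48000
[tube E] = 1.00 M / 48000 = 2.083 × 10^-5 M = 20.8 μM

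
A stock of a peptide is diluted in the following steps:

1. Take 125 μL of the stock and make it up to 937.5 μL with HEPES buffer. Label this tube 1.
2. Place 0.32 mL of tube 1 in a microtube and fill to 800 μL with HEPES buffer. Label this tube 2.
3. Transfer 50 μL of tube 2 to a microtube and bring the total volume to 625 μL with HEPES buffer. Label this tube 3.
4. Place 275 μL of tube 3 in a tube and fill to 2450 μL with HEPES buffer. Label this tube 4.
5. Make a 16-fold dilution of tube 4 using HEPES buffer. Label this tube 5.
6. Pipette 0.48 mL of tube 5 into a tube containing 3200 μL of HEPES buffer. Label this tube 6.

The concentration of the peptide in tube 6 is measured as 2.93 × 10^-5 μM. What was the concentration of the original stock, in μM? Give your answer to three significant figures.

Step 1: 125 μL brought to 937.5 μL → factor 937.5/125 = 7.5
Step 2: 0.32 mL brought to 800 μL → factor 0.8/0.32 = 2.5
Step 3: 50 μL brought to 625 μL → factor 625/50 = 12.5
Step 4: 275 μL brought to 2450 μL → factor 2450/275 = 8.9091
Step 5: 16-fold → factor 16
Step 6: 0.48 mL + 3200 μL = 3.68 mL total → factor 3.68/0.48 = 7.6667
Overall dilution factor = 7.5 × 2.5 × 12.5 × 8.9091 × 16 × 7.6667 = 2.5614 × 10^5
Stock = 2.93 × 10^-5 μM × 2.5614 × 10^5 = 7.50 μM

7.50 μM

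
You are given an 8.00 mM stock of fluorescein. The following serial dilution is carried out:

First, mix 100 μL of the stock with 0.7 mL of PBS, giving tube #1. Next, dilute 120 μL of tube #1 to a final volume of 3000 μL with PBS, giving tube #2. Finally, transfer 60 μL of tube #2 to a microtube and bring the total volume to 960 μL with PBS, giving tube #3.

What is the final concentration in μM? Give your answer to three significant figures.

Step 1: 100 μL + 0.7 mL = 800 μL total → factor 800/100 = 8
Step 2: 120 μL brought to 3000 μL → factor 3000/120 = 25
Step 3: 60 μL brought to 960 μL → factor 960/60 = 16
Overall dilution factor = 8 × 25 × 16 = 3200
Final = 8.00 mM / 3200 = 0.002500 mM = 2.50 μM

2.50 μM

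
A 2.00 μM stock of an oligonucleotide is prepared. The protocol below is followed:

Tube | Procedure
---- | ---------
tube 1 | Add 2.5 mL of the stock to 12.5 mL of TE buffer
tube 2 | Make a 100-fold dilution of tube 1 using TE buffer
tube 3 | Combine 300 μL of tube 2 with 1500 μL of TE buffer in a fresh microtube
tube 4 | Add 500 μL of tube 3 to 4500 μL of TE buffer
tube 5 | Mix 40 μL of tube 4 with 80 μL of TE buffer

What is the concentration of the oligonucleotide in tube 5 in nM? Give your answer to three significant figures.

Step 1: 2.5 mL + 12.5 mL = 15 mL total → factor 15/2.5 = 6
Step 2: 100-fold → factor 100
Step 3: 300 μL + 1500 μL = 1800 μL total → factor 1800/300 = 6
Step 4: 500 μL + 4500 μL = 5000 μL total → factor 5000/500 = 10
Step 5: 40 μL + 80 μL = 120 μL total → factor 120/40 = 3
Overall dilution factor = 6 × 100 × 6 × 10 × 3 = 1.08 × 10^5
Final = 2.00 μM / 1.08 × 10^5 = 1.852 × 10^-5 μM = 0.0185 nM

0.0185 nM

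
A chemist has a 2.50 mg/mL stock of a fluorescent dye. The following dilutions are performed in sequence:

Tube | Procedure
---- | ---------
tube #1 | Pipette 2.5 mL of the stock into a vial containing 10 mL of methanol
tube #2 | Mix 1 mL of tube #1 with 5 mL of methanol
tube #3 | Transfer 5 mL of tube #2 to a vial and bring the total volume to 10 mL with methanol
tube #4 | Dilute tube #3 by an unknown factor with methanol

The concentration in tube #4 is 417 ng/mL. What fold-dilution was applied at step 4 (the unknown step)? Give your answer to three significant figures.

99.9-fold

Step 1: 2.5 mL + 10 mL = 12.5 mL total → factor 12.5/2.5 = 5
Step 2: 1 mL + 5 mL = 6 mL total → factor 6/1 = 6
Step 3: 5 mL brought to 10 mL → factor 10/5 = 2
Step 4: unknown factor x
Product of known-step factors = 60
Overall factor = 2.50 mg/mL / (417 ng/mL) = 5995.2
x = 5995.2 / 60 = 99.9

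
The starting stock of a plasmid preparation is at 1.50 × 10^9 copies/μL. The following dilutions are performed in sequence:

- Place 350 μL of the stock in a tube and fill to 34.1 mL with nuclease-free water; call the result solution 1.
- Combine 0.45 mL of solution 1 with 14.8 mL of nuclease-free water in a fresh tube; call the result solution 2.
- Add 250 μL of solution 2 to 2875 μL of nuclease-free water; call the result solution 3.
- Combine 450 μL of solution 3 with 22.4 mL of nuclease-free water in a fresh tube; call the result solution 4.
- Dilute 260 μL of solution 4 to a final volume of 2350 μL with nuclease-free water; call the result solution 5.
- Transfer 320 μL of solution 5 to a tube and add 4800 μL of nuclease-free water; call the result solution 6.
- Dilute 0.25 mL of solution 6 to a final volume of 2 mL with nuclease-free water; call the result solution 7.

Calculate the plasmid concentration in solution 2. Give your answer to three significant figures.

4.54 × 10^5 copies/μL

Step 1: 350 μL brought to 34.1 mL → factor 34100/350 = 97.429
Step 2: 0.45 mL + 14.8 mL = 15.25 mL total → factor 15.25/0.45 = 33.889
Dilution factor through solution 2 = 97.429 × 33.889 = 3301.7
[solution 2] = 1.50 × 10^9 copies/μL / 3301.7 = 4.54 × 10^5 copies/μL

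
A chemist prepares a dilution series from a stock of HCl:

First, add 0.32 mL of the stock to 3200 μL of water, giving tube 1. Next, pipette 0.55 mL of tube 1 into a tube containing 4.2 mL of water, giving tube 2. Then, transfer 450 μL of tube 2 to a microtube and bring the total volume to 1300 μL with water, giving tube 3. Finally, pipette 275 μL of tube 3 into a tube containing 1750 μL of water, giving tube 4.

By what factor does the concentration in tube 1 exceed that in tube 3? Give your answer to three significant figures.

24.9

Step 1: 0.32 mL + 3200 μL = 3.52 mL total → factor 3.52/0.32 = 11
Step 2: 0.55 mL + 4.2 mL = 4.75 mL total → factor 4.75/0.55 = 8.6364
Step 3: 450 μL brought to 1300 μL → factor 1300/450 = 2.8889
Dilution factor to tube 1 = 11; to tube 3 = 274.44
[tube 1]/[tube 3] = (factor to tube 3)/(factor to tube 1) = 274.44/11 = 24.9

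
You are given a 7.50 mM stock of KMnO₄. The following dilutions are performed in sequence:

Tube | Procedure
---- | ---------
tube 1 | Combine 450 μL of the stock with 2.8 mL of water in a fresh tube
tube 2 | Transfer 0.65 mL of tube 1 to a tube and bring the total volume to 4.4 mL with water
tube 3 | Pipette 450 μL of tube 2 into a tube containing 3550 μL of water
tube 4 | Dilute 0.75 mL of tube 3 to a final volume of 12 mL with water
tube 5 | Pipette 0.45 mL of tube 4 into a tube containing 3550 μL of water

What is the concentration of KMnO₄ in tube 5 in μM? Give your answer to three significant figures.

Step 1: 450 μL + 2.8 mL = 3250 μL total → factor 3250/450 = 7.2222
Step 2: 0.65 mL brought to 4.4 mL → factor 4.4/0.65 = 6.7692
Step 3: 450 μL + 3550 μL = 4000 μL total → factor 4000/450 = 8.8889
Step 4: 0.75 mL brought to 12 mL → factor 12/0.75 = 16
Step 5: 0.45 mL + 3550 μL = 4 mL total → factor 4/0.45 = 8.8889
Overall dilution factor = 7.2222 × 6.7692 × 8.8889 × 16 × 8.8889 = 61805
Final = 7.50 mM / 61805 = 0.0001213 mM = 0.121 μM

0.121 μM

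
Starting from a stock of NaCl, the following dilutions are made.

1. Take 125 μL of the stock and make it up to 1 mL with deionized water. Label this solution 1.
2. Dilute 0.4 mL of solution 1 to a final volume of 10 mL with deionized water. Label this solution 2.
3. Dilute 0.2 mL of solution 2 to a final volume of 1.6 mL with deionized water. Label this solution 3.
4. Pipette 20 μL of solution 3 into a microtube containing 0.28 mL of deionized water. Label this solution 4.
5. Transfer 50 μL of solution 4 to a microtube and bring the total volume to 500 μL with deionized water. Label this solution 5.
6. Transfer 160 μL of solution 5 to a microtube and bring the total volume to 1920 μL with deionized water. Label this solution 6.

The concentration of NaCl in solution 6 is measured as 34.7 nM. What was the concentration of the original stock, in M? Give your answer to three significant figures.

Step 1: 125 μL brought to 1 mL → factor 1000/125 = 8
Step 2: 0.4 mL brought to 10 mL → factor 10/0.4 = 25
Step 3: 0.2 mL brought to 1.6 mL → factor 1.6/0.2 = 8
Step 4: 20 μL + 0.28 mL = 300 μL total → factor 300/20 = 15
Step 5: 50 μL brought to 500 μL → factor 500/50 = 10
Step 6: 160 μL brought to 1920 μL → factor 1920/160 = 12
Overall dilution factor = 8 × 25 × 8 × 15 × 10 × 12 = 2.88 × 10^6
Stock = 34.7 nM × 2.88 × 10^6 = 9.994 × 10^7 nM = 0.0999 M

0.0999 M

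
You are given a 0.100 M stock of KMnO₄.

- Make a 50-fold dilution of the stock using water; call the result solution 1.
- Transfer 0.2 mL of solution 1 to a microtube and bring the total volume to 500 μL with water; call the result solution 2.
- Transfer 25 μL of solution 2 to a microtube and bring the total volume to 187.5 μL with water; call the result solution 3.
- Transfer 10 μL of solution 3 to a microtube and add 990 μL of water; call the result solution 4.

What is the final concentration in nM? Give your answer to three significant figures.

Step 1: 50-fold → factor 50
Step 2: 0.2 mL brought to 500 μL → factor 0.5/0.2 = 2.5
Step 3: 25 μL brought to 187.5 μL → factor 187.5/25 = 7.5
Step 4: 10 μL + 990 μL = 1000 μL total → factor 1000/10 = 100
Overall dilution factor = 50 × 2.5 × 7.5 × 100 = 93750
Final = 0.100 M / 93750 = 1.067 × 10^-6 M = 1.07 × 10^3 nM

1.07 × 10^3 nM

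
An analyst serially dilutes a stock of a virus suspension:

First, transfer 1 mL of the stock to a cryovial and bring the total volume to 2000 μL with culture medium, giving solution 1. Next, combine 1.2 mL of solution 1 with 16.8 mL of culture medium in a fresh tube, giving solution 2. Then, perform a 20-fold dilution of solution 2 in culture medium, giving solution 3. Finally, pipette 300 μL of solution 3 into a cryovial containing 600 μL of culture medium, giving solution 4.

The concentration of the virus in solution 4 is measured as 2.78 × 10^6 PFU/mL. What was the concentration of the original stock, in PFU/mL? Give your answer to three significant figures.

Step 1: 1 mL brought to 2000 μL → factor 2/1 = 2
Step 2: 1.2 mL + 16.8 mL = 18 mL total → factor 18/1.2 = 15
Step 3: 20-fold → factor 20
Step 4: 300 μL + 600 μL = 900 μL total → factor 900/300 = 3
Overall dilution factor = 2 × 15 × 20 × 3 = 1800
Stock = 2.78 × 10^6 PFU/mL × 1800 = 5.00 × 10^9 PFU/mL

5.00 × 10^9 PFU/mL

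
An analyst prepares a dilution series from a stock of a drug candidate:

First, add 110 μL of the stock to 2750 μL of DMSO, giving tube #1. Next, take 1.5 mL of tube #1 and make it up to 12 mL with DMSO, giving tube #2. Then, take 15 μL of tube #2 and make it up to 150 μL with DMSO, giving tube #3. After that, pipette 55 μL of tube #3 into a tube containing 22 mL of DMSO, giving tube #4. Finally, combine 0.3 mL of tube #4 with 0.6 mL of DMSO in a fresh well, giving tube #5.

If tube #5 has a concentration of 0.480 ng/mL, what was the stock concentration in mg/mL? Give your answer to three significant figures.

1.20 mg/mL

Step 1: 110 μL + 2750 μL = 2860 μL total → factor 2860/110 = 26
Step 2: 1.5 mL brought to 12 mL → factor 12/1.5 = 8
Step 3: 15 μL brought to 150 μL → factor 150/15 = 10
Step 4: 55 μL + 22 mL = 22055 μL total → factor 22055/55 = 401
Step 5: 0.3 mL + 0.6 mL = 0.9 mL total → factor 0.9/0.3 = 3
Overall dilution factor = 26 × 8 × 10 × 401 × 3 = 2.5022 × 10^6
Stock = 0.480 ng/mL × 2.5022 × 10^6 = 1.201 × 10^6 ng/mL = 1.20 mg/mL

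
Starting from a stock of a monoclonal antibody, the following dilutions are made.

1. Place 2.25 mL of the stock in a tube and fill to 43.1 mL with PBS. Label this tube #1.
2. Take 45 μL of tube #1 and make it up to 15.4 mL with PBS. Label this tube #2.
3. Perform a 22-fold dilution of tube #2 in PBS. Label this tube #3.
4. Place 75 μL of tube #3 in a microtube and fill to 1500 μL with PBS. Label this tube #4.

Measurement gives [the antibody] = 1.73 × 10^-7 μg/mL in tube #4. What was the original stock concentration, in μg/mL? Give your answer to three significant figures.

Step 1: 2.25 mL brought to 43.1 mL → factor 43.1/2.25 = 19.156
Step 2: 45 μL brought to 15.4 mL → factor 15400/45 = 342.22
Step 3: 22-fold → factor 22
Step 4: 75 μL brought to 1500 μL → factor 1500/75 = 20
Overall dilution factor = 19.156 × 342.22 × 22 × 20 = 2.8844 × 10^6
Stock = 1.73 × 10^-7 μg/mL × 2.8844 × 10^6 = 0.499 μg/mL

0.499 μg/mL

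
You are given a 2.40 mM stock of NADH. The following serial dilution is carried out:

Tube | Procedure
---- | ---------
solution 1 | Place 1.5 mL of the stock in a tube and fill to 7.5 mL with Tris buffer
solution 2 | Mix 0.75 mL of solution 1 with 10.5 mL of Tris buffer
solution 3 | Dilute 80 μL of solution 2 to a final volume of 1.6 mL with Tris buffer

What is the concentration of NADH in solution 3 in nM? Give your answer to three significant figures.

Step 1: 1.5 mL brought to 7.5 mL → factor 7.5/1.5 = 5
Step 2: 0.75 mL + 10.5 mL = 11.25 mL total → factor 11.25/0.75 = 15
Step 3: 80 μL brought to 1.6 mL → factor 1600/80 = 20
Dilution factor through solution 3 = 5 × 15 × 20 = 1500
[solution 3] = 2.40 mM / 1500 = 0.001600 mM = 1.60 × 10^3 nM

1.60 × 10^3 nM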